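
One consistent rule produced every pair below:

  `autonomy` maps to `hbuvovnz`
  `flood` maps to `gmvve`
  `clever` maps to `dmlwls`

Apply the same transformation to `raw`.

shx

The shift depends on letter class: consonant t→u is +1, but vowel a→h is +7. Two shifts are in play — +7 for a/e/i/o/u, +1 for every other letter.
Applying it to raw: r(cons)+1=s, a(vowel)+7=h, w(cons)+1=x.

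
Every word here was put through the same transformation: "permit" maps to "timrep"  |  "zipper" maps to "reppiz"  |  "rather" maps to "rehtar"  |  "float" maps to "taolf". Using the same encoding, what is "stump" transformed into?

pmuts

The output letters match the input read backwards: permit reversed is timrep. It's just the letters in reverse order.
Applying it to stump: reverse → pmuts.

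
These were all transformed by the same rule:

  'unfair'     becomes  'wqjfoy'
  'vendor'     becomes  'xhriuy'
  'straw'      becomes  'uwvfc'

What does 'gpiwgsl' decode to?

emerald

In unfair: u→w is +2, n→q is +3, f→j is +4, a→f is +5 — the shift increases by 1 each position. Letter i (0-indexed) is shifted by i+2, so successive shifts are 2, 3, 4, ….
Decoding gpiwgsl: g−2=e, p−3=m, i−4=e, w−5=r, g−6=a, s−7=l, l−8=d.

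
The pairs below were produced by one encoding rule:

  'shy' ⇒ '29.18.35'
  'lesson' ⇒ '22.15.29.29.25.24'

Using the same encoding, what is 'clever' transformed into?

13.22.15.32.15.28

s is letter #19 and maps to 29: an offset of 10. Letters become their 1-based position plus 10 (so a→11, b→12, …).
Applying it to clever: c=3→13, l=12→22, e=5→15, v=22→32, e=5→15, r=18→28.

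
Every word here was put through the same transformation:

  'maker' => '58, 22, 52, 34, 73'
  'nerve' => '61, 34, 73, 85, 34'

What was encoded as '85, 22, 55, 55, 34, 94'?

valley

m(#13)→58 and a(#1)→22: differences scale by 3, so n = 3·pos + 19. The formula is n = 3×(alphabet index, a=1) + 19.
Undoing it on 85, 22, 55, 55, 34, 94: 85→(85−19)÷3=22=v, 22→(22−19)÷3=1=a, 55→(55−19)÷3=12=l, 55→(55−19)÷3=12=l, 34→(34−19)÷3=5=e, 94→(94−19)÷3=25=y.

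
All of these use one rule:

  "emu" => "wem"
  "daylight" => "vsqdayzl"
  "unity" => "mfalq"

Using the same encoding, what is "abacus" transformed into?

stsumk

Every letter moves 18 places later in the alphabet, wrapping around z→a.
Applying it to abacus: a+18=s, b+18=t, a+18=s, c+18=u, u+18=m, s+18=k.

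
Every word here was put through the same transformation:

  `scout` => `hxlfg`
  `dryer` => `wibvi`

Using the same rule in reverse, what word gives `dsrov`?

Letters are reflected about the middle of the alphabet (position → 25−position): Atbash.
Decoding dsrov: d↔w, s↔h, r↔i, o↔l, v↔e.

while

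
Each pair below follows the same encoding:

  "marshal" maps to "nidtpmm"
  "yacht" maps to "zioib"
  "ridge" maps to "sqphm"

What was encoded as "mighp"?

laugh

A repeating key of period 3 is used — shifts +1, +8, +12 over and over.
Decoding mighp: m−1=l, i−8=a, g−12=u, h−1=g, p−8=h.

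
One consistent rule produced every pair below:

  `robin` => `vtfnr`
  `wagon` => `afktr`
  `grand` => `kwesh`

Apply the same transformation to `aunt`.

A repeating key of period 2 is used — shifts +4, +5 over and over.
On aunt: a+4=e, u+5=z, n+4=r, t+5=y.

ezry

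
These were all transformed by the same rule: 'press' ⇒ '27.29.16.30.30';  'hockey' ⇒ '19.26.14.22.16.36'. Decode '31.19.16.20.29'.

Each letter is replaced by its alphabet position (a=1..z=26) + 11.
Decoding 31.19.16.20.29: 31→(31−11)÷1=20=t, 19→(19−11)÷1=8=h, 16→(16−11)÷1=5=e, 20→(20−11)÷1=9=i, 29→(29−11)÷1=18=r.

their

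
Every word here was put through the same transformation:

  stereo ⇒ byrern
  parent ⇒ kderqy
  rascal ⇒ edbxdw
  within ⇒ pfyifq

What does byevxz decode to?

Each letter's alphabet position (a=0..z=25) is mapped through 23·x+3 mod 26 — an affine cipher.
Decoding byevxz: b(1)→17·(1−3)≡18=s; y(24)→17·(24−3)≡19=t; e(4)→17·(4−3)≡17=r; v(21)→17·(21−3)≡20=u; x(23)→17·(23−3)≡2=c; z(25)→17·(25−3)≡10=k (all mod 26).

struck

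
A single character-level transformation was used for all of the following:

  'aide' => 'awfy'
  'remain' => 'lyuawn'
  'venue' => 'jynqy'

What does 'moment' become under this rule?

uguynx

a(0)→a(0) and i(8)→w(22) fit y≡19x+0 (mod 26); the inverse of 19 mod 26 is 11. Each letter's alphabet position (a=0..z=25) is mapped through 19·x+0 mod 26 — an affine cipher.
Applying it to moment: m(12)→19·12+0≡20=u; o(14)→19·14+0≡6=g; m(12)→19·12+0≡20=u; e(4)→19·4+0≡24=y; n(13)→19·13+0≡13=n; t(19)→19·19+0≡23=x (all mod 26).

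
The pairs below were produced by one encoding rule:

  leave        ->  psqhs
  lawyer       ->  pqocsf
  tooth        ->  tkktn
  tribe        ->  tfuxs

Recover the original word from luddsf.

dinner

l(11)→p(15) and e(4)→s(18) fit y≡7x+16 (mod 26); the inverse of 7 mod 26 is 15. This is an affine cipher: with a=0,…,z=25, each position x becomes (7x+16) mod 26.
Reversing it on luddsf: l(11)→15·(11−16)≡3=d; u(20)→15·(20−16)≡8=i; d(3)→15·(3−16)≡13=n; d(3)→15·(3−16)≡13=n; s(18)→15·(18−16)≡4=e; f(5)→15·(5−16)≡17=r (all mod 26).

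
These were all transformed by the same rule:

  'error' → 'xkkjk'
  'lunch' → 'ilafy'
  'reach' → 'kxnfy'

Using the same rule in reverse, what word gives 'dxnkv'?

weary

e(4)→x(23) and r(17)→k(10) fit y≡9x+13 (mod 26); the inverse of 9 mod 26 is 3. Treating letters as 0–25, the rule is x ↦ 9x + 13 (mod 26).
Undoing it on dxnkv: d(3)→3·(3−13)≡22=w; x(23)→3·(23−13)≡4=e; n(13)→3·(13−13)≡0=a; k(10)→3·(10−13)≡17=r; v(21)→3·(21−13)≡24=y (all mod 26).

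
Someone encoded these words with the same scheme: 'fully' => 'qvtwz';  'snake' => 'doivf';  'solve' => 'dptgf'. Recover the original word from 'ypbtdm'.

Shifts by position in fully: pos 0: f→q (+11), pos 1: u→v (+1), pos 2: l→t (+8), pos 3: l→w (+11), pos 4: y→z (+1) — repeating every 3. The shifts repeat in a cycle of length 3: positions 0,1,… shift by +11, +1, +8, then the pattern repeats.
Reversing it on ypbtdm: y−11=n, p−1=o, b−8=t, t−11=i, d−1=c, m−8=e.

notice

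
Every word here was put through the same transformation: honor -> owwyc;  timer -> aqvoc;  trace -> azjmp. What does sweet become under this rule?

Each letter shifts forward by (position + 7), i.e. 7, 8, 9, … — the shift grows by one for each successive letter.
Applying it to sweet: s+7=z, w+8=e, e+9=n, e+10=o, t+11=e.

zenoe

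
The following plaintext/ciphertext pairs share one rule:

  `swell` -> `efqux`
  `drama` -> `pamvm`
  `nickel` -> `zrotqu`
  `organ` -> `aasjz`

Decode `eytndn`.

sphere

Shifts by position in swell: pos 0: s→e (+12), pos 1: w→f (+9), pos 2: e→q (+12), pos 3: l→u (+9) — repeating every 2. The shifts repeat in a cycle of length 2: positions 0,1,… shift by +12, +9, then the pattern repeats.
Reversing it on eytndn: e−12=s, y−9=p, t−12=h, n−9=e, d−12=r, n−9=e.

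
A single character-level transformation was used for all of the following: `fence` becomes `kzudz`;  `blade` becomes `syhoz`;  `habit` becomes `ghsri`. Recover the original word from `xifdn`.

f(5)→k(10) and e(4)→z(25) fit y≡11x+7 (mod 26); the inverse of 11 mod 26 is 19. Treating letters as 0–25, the rule is x ↦ 11x + 7 (mod 26).
Reversing it on xifdn: x(23)→19·(23−7)≡18=s; i(8)→19·(8−7)≡19=t; f(5)→19·(5−7)≡14=o; d(3)→19·(3−7)≡2=c; n(13)→19·(13−7)≡10=k (all mod 26).

stock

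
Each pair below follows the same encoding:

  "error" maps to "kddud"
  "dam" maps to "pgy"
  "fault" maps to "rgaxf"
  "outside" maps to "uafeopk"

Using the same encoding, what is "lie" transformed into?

xok

The shift depends on letter class: consonant r→d is +12, but vowel e→k is +6. Two shifts are in play — +6 for a/e/i/o/u, +12 for every other letter.
For lie: l(cons)+12=x, i(vowel)+6=o, e(vowel)+6=k.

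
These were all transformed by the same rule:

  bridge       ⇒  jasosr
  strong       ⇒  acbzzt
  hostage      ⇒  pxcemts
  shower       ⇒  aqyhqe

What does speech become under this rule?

ayopou

Each letter shifts forward by (position + 8), i.e. 8, 9, 10, … — the shift grows by one for each successive letter.
For speech: s+8=a, p+9=y, e+10=o, e+11=p, c+12=o, h+13=u.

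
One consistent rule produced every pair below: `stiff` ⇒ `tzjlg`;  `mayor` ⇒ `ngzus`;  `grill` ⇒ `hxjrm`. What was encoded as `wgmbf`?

valve

Shifts by position in stiff: pos 0: s→t (+1), pos 1: t→z (+6), pos 2: i→j (+1), pos 3: f→l (+6) — repeating every 2. It's a Vigenère-style cipher with numeric key [1,6]: position i shifts by key[i mod 2].
Reversing it on wgmbf: w−1=v, g−6=a, m−1=l, b−6=v, f−1=e.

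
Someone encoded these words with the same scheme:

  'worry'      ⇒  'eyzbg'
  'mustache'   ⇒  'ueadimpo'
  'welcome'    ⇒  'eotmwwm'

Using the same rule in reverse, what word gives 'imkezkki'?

accuracy

Shifts by position in worry: pos 0: w→e (+8), pos 1: o→y (+10), pos 2: r→z (+8), pos 3: r→b (+10) — repeating every 2. The shifts repeat in a cycle of length 2: positions 0,1,… shift by +8, +10, then the pattern repeats.
Decoding imkezkki: i−8=a, m−10=c, k−8=c, e−10=u, z−8=r, k−10=a, k−8=c, i−10=y.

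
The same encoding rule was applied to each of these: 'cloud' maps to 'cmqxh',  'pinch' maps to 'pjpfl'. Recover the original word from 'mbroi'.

maple

Letter i (0-indexed) is shifted by i+0, so successive shifts are 0, 1, 2, ….
Decoding mbroi: m−0=m, b−1=a, r−2=p, o−3=l, i−4=e.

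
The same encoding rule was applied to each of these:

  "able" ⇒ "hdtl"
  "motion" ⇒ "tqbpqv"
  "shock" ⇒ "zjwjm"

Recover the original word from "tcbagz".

It's a Vigenère-style cipher with numeric key [7,2,8]: position i shifts by key[i mod 3].
Undoing it on tcbagz: t−7=m, c−2=a, b−8=t, a−7=t, g−2=e, z−8=r.

matter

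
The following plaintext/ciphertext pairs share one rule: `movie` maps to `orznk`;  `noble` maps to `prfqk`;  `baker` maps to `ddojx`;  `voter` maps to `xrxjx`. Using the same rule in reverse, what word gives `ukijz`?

Letter i (0-indexed) is shifted by i+2, so successive shifts are 2, 3, 4, ….
Undoing it on ukijz: u−2=s, k−3=h, i−4=e, j−5=e, z−6=t.

sheet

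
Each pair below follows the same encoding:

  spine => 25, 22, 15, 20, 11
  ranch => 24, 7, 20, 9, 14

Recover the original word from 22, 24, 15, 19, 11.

prime

s is letter #19 and maps to 25: an offset of 6. Each letter is replaced by its alphabet position (a=1..z=26) + 6.
Reversing it on 22, 24, 15, 19, 11: 22→(22−6)÷1=16=p, 24→(24−6)÷1=18=r, 15→(15−6)÷1=9=i, 19→(19−6)÷1=13=m, 11→(11−6)÷1=5=e.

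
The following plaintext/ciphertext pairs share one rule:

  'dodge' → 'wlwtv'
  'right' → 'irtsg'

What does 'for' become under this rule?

uli

Letters are reflected about the middle of the alphabet (position → 25−position): Atbash.
For for: f↔u, o↔l, r↔i.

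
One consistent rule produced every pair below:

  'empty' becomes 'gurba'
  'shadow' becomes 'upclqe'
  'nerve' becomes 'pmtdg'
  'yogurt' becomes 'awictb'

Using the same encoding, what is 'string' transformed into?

A repeating key of period 2 is used — shifts +2, +8 over and over.
On string: s+2=u, t+8=b, r+2=t, i+8=q, n+2=p, g+8=o.

ubtqpo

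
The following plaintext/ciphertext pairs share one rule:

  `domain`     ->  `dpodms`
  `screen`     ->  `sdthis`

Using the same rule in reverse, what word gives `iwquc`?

ivory

In domain: d→d is +0, o→p is +1, m→o is +2, a→d is +3 — the shift increases by 1 each position. Letter i (0-indexed) is shifted by i+0, so successive shifts are 0, 1, 2, ….
Undoing it on iwquc: i−0=i, w−1=v, q−2=o, u−3=r, c−4=y.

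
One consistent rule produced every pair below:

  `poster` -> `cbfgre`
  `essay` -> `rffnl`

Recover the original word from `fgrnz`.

Compare letters: p→c is +13, o→b is +13, s→f is +13 — a constant shift. Each letter is shifted forward by 13 in the alphabet (a Caesar shift of +13).
Undoing it on fgrnz: f−13=s, g−13=t, r−13=e, n−13=a, z−13=m.

steam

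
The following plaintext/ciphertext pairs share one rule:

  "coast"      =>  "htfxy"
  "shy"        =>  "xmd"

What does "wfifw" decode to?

radar

Compare letters: c→h is +5, o→t is +5, a→f is +5 — a constant shift. This is a Caesar cipher with shift 5.
Decoding wfifw: w−5=r, f−5=a, i−5=d, f−5=a, w−5=r.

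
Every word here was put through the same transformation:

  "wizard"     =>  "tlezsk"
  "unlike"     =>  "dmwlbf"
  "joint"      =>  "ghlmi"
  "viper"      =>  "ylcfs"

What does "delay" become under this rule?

kfwzj

Treating letters as 0–25, the rule is x ↦ 21x + 25 (mod 26).
For delay: d(3)→21·3+25≡10=k; e(4)→21·4+25≡5=f; l(11)→21·11+25≡22=w; a(0)→21·0+25≡25=z; y(24)→21·24+25≡9=j (all mod 26).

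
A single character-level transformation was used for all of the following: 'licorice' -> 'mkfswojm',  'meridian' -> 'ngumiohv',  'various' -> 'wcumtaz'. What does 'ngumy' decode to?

merit

Letter i (0-indexed) is shifted by i+1, so successive shifts are 1, 2, 3, ….
Decoding ngumy: n−1=m, g−2=e, u−3=r, m−4=i, y−5=t.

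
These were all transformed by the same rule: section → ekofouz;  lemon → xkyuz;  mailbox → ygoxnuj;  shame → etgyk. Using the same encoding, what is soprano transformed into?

eubdgzu

The shift depends on letter class: consonant s→e is +12, but vowel e→k is +6. Two shifts are in play — +6 for a/e/i/o/u, +12 for every other letter.
For soprano: s(cons)+12=e, o(vowel)+6=u, p(cons)+12=b, r(cons)+12=d, a(vowel)+6=g, n(cons)+12=z, o(vowel)+6=u.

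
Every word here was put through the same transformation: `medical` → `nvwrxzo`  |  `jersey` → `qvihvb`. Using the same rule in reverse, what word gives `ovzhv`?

Each letter is replaced by its mirror in the alphabet: a↔z, b↔y, c↔x, and so on (the Atbash cipher).
Reversing it on ovzhv: o↔l, v↔e, z↔a, h↔s, v↔e.

lease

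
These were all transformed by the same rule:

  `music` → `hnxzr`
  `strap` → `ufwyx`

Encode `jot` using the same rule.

The output letters match the input read backwards, each shifted +5: music reversed is cisum. Two steps: reverse the string, then apply a Caesar shift of +5.
Applying it to jot: reverse → toj; then shift: t+5=y, o+5=t, j+5=o.

yto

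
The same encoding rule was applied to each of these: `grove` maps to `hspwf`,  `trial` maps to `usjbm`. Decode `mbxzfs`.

It's a constant shift of +1 (ROT1).
Undoing it on mbxzfs: m−1=l, b−1=a, x−1=w, z−1=y, f−1=e, s−1=r.

lawyer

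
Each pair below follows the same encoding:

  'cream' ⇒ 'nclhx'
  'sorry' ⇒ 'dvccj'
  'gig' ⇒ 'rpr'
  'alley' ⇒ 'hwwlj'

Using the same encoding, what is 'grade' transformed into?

The rule splits by letter class: vowels +7, consonants +11.
For grade: g(cons)+11=r, r(cons)+11=c, a(vowel)+7=h, d(cons)+11=o, e(vowel)+7=l.

rchol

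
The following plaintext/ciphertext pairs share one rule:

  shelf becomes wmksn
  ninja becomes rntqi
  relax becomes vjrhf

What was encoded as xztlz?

In shelf: s→w is +4, h→m is +5, e→k is +6, l→s is +7 — the shift increases by 1 each position. Letter i (0-indexed) is shifted by i+4, so successive shifts are 4, 5, 6, ….
Reversing it on xztlz: x−4=t, z−5=u, t−6=n, l−7=e, z−8=r.

tuner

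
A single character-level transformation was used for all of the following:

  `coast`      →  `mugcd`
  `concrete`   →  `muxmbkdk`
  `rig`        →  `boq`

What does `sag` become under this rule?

Vowels shift forward by 6 and consonants shift forward by 10.
On sag: s(cons)+10=c, a(vowel)+6=g, g(cons)+10=q.

cgq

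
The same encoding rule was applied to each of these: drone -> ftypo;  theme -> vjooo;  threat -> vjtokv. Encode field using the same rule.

hsonf

The shift depends on letter class: consonant d→f is +2, but vowel o→y is +10. Two shifts are in play — +10 for a/e/i/o/u, +2 for every other letter.
On field: f(cons)+2=h, i(vowel)+10=s, e(vowel)+10=o, l(cons)+2=n, d(cons)+2=f.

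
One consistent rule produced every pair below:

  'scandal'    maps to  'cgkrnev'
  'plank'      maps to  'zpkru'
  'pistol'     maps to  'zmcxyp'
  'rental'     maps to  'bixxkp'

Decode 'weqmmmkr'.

magician

A repeating key of period 2 is used — shifts +10, +4 over and over.
Undoing it on weqmmmkr: w−10=m, e−4=a, q−10=g, m−4=i, m−10=c, m−4=i, k−10=a, r−4=n.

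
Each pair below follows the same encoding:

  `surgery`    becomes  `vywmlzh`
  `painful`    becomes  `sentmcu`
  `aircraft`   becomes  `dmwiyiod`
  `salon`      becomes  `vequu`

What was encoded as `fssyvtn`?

In surgery: s→v is +3, u→y is +4, r→w is +5, g→m is +6 — the shift increases by 1 each position. Each letter shifts forward by (position + 3), i.e. 3, 4, 5, … — the shift grows by one for each successive letter.
Reversing it on fssyvtn: f−3=c, s−4=o, s−5=n, y−6=s, v−7=o, t−8=l, n−9=e.

console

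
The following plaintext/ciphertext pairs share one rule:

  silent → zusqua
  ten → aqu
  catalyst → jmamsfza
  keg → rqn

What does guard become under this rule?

The shift depends on letter class: consonant s→z is +7, but vowel i→u is +12. Two shifts are in play — +12 for a/e/i/o/u, +7 for every other letter.
On guard: g(cons)+7=n, u(vowel)+12=g, a(vowel)+12=m, r(cons)+7=y, d(cons)+7=k.

ngmyk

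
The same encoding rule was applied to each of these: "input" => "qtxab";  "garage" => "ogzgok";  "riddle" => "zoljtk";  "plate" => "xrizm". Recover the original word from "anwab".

shout

Shifts by position in input: pos 0: i→q (+8), pos 1: n→t (+6), pos 2: p→x (+8), pos 3: u→a (+6) — repeating every 2. A repeating key of period 2 is used — shifts +8, +6 over and over.
Decoding anwab: a−8=s, n−6=h, w−8=o, a−6=u, b−8=t.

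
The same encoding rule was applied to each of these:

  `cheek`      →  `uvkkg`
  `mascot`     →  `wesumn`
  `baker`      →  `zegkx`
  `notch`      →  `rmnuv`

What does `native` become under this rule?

c(2)→u(20) and h(7)→v(21) fit y≡21x+4 (mod 26); the inverse of 21 mod 26 is 5. Each letter's alphabet position (a=0..z=25) is mapped through 21·x+4 mod 26 — an affine cipher.
On native: n(13)→21·13+4≡17=r; a(0)→21·0+4≡4=e; t(19)→21·19+4≡13=n; i(8)→21·8+4≡16=q; v(21)→21·21+4≡3=d; e(4)→21·4+4≡10=k (all mod 26).

renqdk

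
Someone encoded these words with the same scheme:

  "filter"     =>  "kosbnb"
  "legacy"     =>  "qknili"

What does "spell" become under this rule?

xvltu

In filter: f→k is +5, i→o is +6, l→s is +7, t→b is +8 — the shift increases by 1 each position. Each letter shifts forward by (position + 5), i.e. 5, 6, 7, … — the shift grows by one for each successive letter.
For spell: s+5=x, p+6=v, e+7=l, l+8=t, l+9=u.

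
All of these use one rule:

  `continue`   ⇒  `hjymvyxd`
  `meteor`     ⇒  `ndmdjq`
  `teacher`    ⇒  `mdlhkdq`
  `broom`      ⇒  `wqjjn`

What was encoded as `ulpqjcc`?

payroll

c(2)→h(7) and o(14)→j(9) fit y≡11x+11 (mod 26); the inverse of 11 mod 26 is 19. This is an affine cipher: with a=0,…,z=25, each position x becomes (11x+11) mod 26.
Decoding ulpqjcc: u(20)→19·(20−11)≡15=p; l(11)→19·(11−11)≡0=a; p(15)→19·(15−11)≡24=y; q(16)→19·(16−11)≡17=r; j(9)→19·(9−11)≡14=o; c(2)→19·(2−11)≡11=l; c(2)→19·(2−11)≡11=l (all mod 26).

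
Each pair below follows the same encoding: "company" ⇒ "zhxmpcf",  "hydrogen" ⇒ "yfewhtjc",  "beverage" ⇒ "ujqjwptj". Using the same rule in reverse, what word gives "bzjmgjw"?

scepter

c(2)→z(25) and o(14)→h(7) fit y≡5x+15 (mod 26); the inverse of 5 mod 26 is 21. This is an affine cipher: with a=0,…,z=25, each position x becomes (5x+15) mod 26.
Decoding bzjmgjw: b(1)→21·(1−15)≡18=s; z(25)→21·(25−15)≡2=c; j(9)→21·(9−15)≡4=e; m(12)→21·(12−15)≡15=p; g(6)→21·(6−15)≡19=t; j(9)→21·(9−15)≡4=e; w(22)→21·(22−15)≡17=r (all mod 26).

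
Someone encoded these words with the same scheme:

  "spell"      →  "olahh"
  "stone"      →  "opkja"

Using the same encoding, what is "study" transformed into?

Compare letters: s→o is +22, p→l is +22, e→a is +22 — a constant shift. Each letter is shifted forward by 22 in the alphabet (a Caesar shift of +22).
For study: s+22=o, t+22=p, u+22=q, d+22=z, y+22=u.

opqzu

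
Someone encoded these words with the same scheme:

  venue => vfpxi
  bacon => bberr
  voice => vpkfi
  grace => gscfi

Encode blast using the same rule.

In venue: v→v is +0, e→f is +1, n→p is +2, u→x is +3 — the shift increases by 1 each position. Letter i (0-indexed) is shifted by i+0, so successive shifts are 0, 1, 2, ….
On blast: b+0=b, l+1=m, a+2=c, s+3=v, t+4=x.

bmcvx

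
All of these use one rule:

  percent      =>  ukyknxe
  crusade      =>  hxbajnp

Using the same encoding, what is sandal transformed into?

In percent: p→u is +5, e→k is +6, r→y is +7, c→k is +8 — the shift increases by 1 each position. Letter i (0-indexed) is shifted by i+5, so successive shifts are 5, 6, 7, ….
On sandal: s+5=x, a+6=g, n+7=u, d+8=l, a+9=j, l+10=v.

xguljv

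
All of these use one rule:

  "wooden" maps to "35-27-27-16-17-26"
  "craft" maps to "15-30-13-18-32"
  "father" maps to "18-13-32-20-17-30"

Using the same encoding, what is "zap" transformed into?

38-13-28

w is letter #23 and maps to 35: an offset of 12. The number is (letter's place in the alphabet, a=1) + 12.
For zap: z=26→38, a=1→13, p=16→28.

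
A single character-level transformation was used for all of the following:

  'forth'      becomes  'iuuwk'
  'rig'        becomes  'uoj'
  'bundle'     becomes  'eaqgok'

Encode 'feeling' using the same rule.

ikkooqj

The shift depends on letter class: consonant f→i is +3, but vowel o→u is +6. Vowels shift forward by 6 and consonants shift forward by 3.
On feeling: f(cons)+3=i, e(vowel)+6=k, e(vowel)+6=k, l(cons)+3=o, i(vowel)+6=o, n(cons)+3=q, g(cons)+3=j.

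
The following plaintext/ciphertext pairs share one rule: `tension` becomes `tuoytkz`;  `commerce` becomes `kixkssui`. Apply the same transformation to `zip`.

The output letters match the input read backwards, each shifted +6: tension reversed is noisnet. Read the word backwards and shift each letter +6.
Applying it to zip: reverse → piz; then shift: p+6=v, i+6=o, z+6=f.

vof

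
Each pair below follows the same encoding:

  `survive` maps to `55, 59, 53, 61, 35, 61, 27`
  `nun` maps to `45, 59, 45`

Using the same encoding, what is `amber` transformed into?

19, 43, 21, 27, 53

s(#19)→55 and u(#21)→59: differences scale by 2, so n = 2·pos + 17. Each letter becomes 2×(its alphabet position, a=1..z=26) + 17.
On amber: a=1→19, m=13→43, b=2→21, e=5→27, r=18→53.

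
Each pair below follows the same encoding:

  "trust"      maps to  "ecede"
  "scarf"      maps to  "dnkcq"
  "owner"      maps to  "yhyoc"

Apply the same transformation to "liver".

wsgoc

The shift depends on letter class: consonant t→e is +11, but vowel u→e is +10. The rule splits by letter class: vowels +10, consonants +11.
On liver: l(cons)+11=w, i(vowel)+10=s, v(cons)+11=g, e(vowel)+10=o, r(cons)+11=c.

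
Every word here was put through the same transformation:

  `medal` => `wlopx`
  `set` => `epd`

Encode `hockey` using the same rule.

Two steps: reverse the string, then apply a Caesar shift of +11.
For hockey: reverse → yekcoh; then shift: y+11=j, e+11=p, k+11=v, c+11=n, o+11=z, h+11=s.

jpvnzs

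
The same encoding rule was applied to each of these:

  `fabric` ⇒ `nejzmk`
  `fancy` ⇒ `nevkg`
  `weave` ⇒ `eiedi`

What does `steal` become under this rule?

The shift depends on letter class: consonant f→n is +8, but vowel a→e is +4. Vowels shift forward by 4 and consonants shift forward by 8.
Applying it to steal: s(cons)+8=a, t(cons)+8=b, e(vowel)+4=i, a(vowel)+4=e, l(cons)+8=t.

abiet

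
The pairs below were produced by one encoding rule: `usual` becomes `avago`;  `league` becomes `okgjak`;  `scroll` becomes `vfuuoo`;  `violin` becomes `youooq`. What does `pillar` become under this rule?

Vowels shift forward by 6 and consonants shift forward by 3.
For pillar: p(cons)+3=s, i(vowel)+6=o, l(cons)+3=o, l(cons)+3=o, a(vowel)+6=g, r(cons)+3=u.

sooogu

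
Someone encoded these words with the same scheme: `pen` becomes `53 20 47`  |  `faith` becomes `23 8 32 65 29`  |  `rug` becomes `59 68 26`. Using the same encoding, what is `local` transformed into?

41 50 14 8 41

p(#16)→53 and e(#5)→20: differences scale by 3, so n = 3·pos + 5. The formula is n = 3×(alphabet index, a=1) + 5.
For local: l=12→41, o=15→50, c=3→14, a=1→8, l=12→41.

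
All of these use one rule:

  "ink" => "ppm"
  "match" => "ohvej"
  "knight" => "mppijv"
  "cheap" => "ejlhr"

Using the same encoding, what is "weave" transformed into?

The shift depends on letter class: consonant n→p is +2, but vowel i→p is +7. The rule splits by letter class: vowels +7, consonants +2.
For weave: w(cons)+2=y, e(vowel)+7=l, a(vowel)+7=h, v(cons)+2=x, e(vowel)+7=l.

ylhxl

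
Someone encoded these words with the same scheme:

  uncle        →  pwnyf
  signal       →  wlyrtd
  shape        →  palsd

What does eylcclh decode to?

The output letters match the input read backwards, each shifted +11: uncle reversed is elcnu. The word is reversed, then every letter is shifted forward by 11.
Reversing it on eylcclh: shift back: e−11=t, y−11=n, l−11=a, c−11=r, c−11=r, l−11=a, h−11=w → tnarraw; then reverse → warrant.

warrant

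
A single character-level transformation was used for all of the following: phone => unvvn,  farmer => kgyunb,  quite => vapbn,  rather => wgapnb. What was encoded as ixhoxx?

dragon

In phone: p→u is +5, h→n is +6, o→v is +7, n→v is +8 — the shift increases by 1 each position. Each letter shifts forward by (position + 5), i.e. 5, 6, 7, … — the shift grows by one for each successive letter.
Decoding ixhoxx: i−5=d, x−6=r, h−7=a, o−8=g, x−9=o, x−10=n.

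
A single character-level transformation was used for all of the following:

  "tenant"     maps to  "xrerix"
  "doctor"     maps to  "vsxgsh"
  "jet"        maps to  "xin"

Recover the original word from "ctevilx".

The output letters match the input read backwards, each shifted +4: tenant reversed is tnanet. Read the word backwards and shift each letter +4.
Decoding ctevilx: shift back: c−4=y, t−4=p, e−4=a, v−4=r, i−4=e, l−4=h, x−4=t → ypareht; then reverse → therapy.

therapy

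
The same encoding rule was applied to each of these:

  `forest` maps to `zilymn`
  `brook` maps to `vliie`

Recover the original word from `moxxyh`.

Compare letters: f→z is +20, o→i is +20, r→l is +20 — a constant shift. It's a constant shift of +20 (ROT20).
Decoding moxxyh: m−20=s, o−20=u, x−20=d, x−20=d, y−20=e, h−20=n.

sudden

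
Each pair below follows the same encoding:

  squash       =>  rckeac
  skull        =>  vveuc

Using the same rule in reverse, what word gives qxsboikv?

layering

The word is reversed, then every letter is shifted forward by 10.
Decoding qxsboikv: shift back: q−10=g, x−10=n, s−10=i, b−10=r, o−10=e, i−10=y, k−10=a, v−10=l → gnireyal; then reverse → layering.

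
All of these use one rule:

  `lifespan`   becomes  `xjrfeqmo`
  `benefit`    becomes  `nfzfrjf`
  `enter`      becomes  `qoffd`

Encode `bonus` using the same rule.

Shifts by position in lifespan: pos 0: l→x (+12), pos 1: i→j (+1), pos 2: f→r (+12), pos 3: e→f (+1) — repeating every 2. The shifts repeat in a cycle of length 2: positions 0,1,… shift by +12, +1, then the pattern repeats.
For bonus: b+12=n, o+1=p, n+12=z, u+1=v, s+12=e.

npzve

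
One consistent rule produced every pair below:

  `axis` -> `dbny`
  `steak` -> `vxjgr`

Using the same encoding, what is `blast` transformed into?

epfya

In axis: a→d is +3, x→b is +4, i→n is +5, s→y is +6 — the shift increases by 1 each position. Letter i (0-indexed) is shifted by i+3, so successive shifts are 3, 4, 5, ….
On blast: b+3=e, l+4=p, a+5=f, s+6=y, t+7=a.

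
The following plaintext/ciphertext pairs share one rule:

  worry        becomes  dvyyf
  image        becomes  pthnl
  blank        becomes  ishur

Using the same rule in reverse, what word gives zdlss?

swell

This is a Caesar cipher with shift 7.
Decoding zdlss: z−7=s, d−7=w, l−7=e, s−7=l, s−7=l.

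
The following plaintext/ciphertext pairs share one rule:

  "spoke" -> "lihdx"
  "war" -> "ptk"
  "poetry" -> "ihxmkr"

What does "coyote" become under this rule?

vhrhmx

Compare letters: s→l is +19, p→i is +19, o→h is +19 — a constant shift. Every letter moves 19 places later in the alphabet, wrapping around z→a.
On coyote: c+19=v, o+19=h, y+19=r, o+19=h, t+19=m, e+19=x.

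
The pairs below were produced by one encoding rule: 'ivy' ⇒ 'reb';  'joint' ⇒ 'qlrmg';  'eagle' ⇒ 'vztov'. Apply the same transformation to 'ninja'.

Each letter is replaced by its mirror in the alphabet: a↔z, b↔y, c↔x, and so on (the Atbash cipher).
For ninja: n↔m, i↔r, n↔m, j↔q, a↔z.

mrmqz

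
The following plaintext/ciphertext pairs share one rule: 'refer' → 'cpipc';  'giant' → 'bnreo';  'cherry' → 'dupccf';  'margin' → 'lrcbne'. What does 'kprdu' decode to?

r(17)→c(2) and e(4)→p(15) fit y≡19x+17 (mod 26); the inverse of 19 mod 26 is 11. Each letter's alphabet position (a=0..z=25) is mapped through 19·x+17 mod 26 — an affine cipher.
Undoing it on kprdu: k(10)→11·(10−17)≡1=b; p(15)→11·(15−17)≡4=e; r(17)→11·(17−17)≡0=a; d(3)→11·(3−17)≡2=c; u(20)→11·(20−17)≡7=h (all mod 26).

beach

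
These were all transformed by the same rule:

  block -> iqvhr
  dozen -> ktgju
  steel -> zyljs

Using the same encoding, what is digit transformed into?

knnna

It's a Vigenère-style cipher with numeric key [7,5]: position i shifts by key[i mod 2].
On digit: d+7=k, i+5=n, g+7=n, i+5=n, t+7=a.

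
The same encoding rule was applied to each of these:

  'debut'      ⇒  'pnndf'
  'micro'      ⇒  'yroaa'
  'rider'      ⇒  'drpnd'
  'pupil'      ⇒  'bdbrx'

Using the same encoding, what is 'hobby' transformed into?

txnkk

Shifts by position in debut: pos 0: d→p (+12), pos 1: e→n (+9), pos 2: b→n (+12), pos 3: u→d (+9) — repeating every 2. It's a Vigenère-style cipher with numeric key [12,9]: position i shifts by key[i mod 2].
On hobby: h+12=t, o+9=x, b+12=n, b+9=k, y+12=k.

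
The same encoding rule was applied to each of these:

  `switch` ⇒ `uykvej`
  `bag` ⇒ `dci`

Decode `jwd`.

This is a Caesar cipher with shift 2.
Reversing it on jwd: j−2=h, w−2=u, d−2=b.

hub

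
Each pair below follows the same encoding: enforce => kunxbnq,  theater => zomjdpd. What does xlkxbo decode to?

Letter i (0-indexed) is shifted by i+6, so successive shifts are 6, 7, 8, ….
Decoding xlkxbo: x−6=r, l−7=e, k−8=c, x−9=o, b−10=r, o−11=d.

record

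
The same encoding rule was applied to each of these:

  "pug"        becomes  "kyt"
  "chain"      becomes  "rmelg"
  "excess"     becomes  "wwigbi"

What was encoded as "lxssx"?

The output letters match the input read backwards, each shifted +4: pug reversed is gup. The word is reversed, then every letter is shifted forward by 4.
Reversing it on lxssx: shift back: l−4=h, x−4=t, s−4=o, s−4=o, x−4=t → htoot; then reverse → tooth.

tooth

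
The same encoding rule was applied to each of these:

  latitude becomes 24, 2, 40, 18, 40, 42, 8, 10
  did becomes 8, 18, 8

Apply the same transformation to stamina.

l(#12)→24 and a(#1)→2: differences scale by 2, so n = 2·pos + 0. With a=1..z=26, the number is 2·pos.
On stamina: s=19→38, t=20→40, a=1→2, m=13→26, i=9→18, n=14→28, a=1→2.

38, 40, 2, 26, 18, 28, 2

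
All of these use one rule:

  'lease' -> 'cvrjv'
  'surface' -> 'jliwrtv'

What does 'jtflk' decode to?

Compare letters: l→c is +17, e→v is +17, a→r is +17 — a constant shift. This is a Caesar cipher with shift 17.
Undoing it on jtflk: j−17=s, t−17=c, f−17=o, l−17=u, k−17=t.

scout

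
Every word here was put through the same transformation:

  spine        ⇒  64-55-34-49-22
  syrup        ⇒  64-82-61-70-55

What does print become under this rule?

s(#19)→64 and p(#16)→55: differences scale by 3, so n = 3·pos + 7. The formula is n = 3×(alphabet index, a=1) + 7.
For print: p=16→55, r=18→61, i=9→34, n=14→49, t=20→67.

55-61-34-49-67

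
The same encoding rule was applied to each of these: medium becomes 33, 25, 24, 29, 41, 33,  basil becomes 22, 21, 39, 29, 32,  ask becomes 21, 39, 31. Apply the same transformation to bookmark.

22, 35, 35, 31, 33, 21, 38, 31

Letters become their 1-based position plus 20 (so a→21, b→22, …).
For bookmark: b=2→22, o=15→35, o=15→35, k=11→31, m=13→33, a=1→21, r=18→38, k=11→31.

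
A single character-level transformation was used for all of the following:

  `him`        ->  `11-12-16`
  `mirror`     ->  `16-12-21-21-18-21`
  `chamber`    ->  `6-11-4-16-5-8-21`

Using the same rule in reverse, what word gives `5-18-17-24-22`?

bonus

h is letter #8 and maps to 11: an offset of 3. Each letter is replaced by its alphabet position (a=1..z=26) + 3.
Decoding 5-18-17-24-22: 5→(5−3)÷1=2=b, 18→(18−3)÷1=15=o, 17→(17−3)÷1=14=n, 24→(24−3)÷1=21=u, 22→(22−3)÷1=19=s.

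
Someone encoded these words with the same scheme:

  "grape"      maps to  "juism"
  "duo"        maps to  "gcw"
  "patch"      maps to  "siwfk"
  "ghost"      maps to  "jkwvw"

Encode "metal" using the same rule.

pmwio

The shift depends on letter class: consonant g→j is +3, but vowel a→i is +8. Two shifts are in play — +8 for a/e/i/o/u, +3 for every other letter.
On metal: m(cons)+3=p, e(vowel)+8=m, t(cons)+3=w, a(vowel)+8=i, l(cons)+3=o.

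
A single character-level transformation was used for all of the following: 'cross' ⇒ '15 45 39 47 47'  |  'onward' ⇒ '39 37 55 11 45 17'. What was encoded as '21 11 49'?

The formula is n = 2×(alphabet index, a=1) + 9.
Decoding 21 11 49: 21→(21−9)÷2=6=f, 11→(11−9)÷2=1=a, 49→(49−9)÷2=20=t.

fat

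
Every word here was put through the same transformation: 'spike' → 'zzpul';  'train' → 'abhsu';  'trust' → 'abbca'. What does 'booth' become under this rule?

iyvdo

Shifts by position in spike: pos 0: s→z (+7), pos 1: p→z (+10), pos 2: i→p (+7), pos 3: k→u (+10) — repeating every 2. The shifts repeat in a cycle of length 2: positions 0,1,… shift by +7, +10, then the pattern repeats.
For booth: b+7=i, o+10=y, o+7=v, t+10=d, h+7=o.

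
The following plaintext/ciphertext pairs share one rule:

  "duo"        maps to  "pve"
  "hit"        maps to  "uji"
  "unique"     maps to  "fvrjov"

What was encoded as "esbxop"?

The output letters match the input read backwards, each shifted +1: duo reversed is oud. Two steps: reverse the string, then apply a Caesar shift of +1.
Reversing it on esbxop: shift back: e−1=d, s−1=r, b−1=a, x−1=w, o−1=n, p−1=o → drawno; then reverse → onward.

onward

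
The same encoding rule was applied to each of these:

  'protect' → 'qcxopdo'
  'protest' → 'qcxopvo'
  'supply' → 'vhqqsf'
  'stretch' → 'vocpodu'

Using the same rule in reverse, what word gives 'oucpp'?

p(15)→q(16) and r(17)→c(2) fit y≡19x+17 (mod 26); the inverse of 19 mod 26 is 11. Each letter's alphabet position (a=0..z=25) is mapped through 19·x+17 mod 26 — an affine cipher.
Undoing it on oucpp: o(14)→11·(14−17)≡19=t; u(20)→11·(20−17)≡7=h; c(2)→11·(2−17)≡17=r; p(15)→11·(15−17)≡4=e; p(15)→11·(15−17)≡4=e (all mod 26).

three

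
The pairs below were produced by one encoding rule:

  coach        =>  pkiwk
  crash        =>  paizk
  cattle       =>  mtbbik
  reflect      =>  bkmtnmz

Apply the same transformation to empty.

gbxum

Two steps: reverse the string, then apply a Caesar shift of +8.
Applying it to empty: reverse → ytpme; then shift: y+8=g, t+8=b, p+8=x, m+8=u, e+8=m.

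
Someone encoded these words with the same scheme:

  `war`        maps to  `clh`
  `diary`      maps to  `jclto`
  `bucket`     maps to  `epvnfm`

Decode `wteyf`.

The output letters match the input read backwards, each shifted +11: war reversed is raw. The word is reversed, then every letter is shifted forward by 11.
Decoding wteyf: shift back: w−11=l, t−11=i, e−11=t, y−11=n, f−11=u → litnu; then reverse → until.

until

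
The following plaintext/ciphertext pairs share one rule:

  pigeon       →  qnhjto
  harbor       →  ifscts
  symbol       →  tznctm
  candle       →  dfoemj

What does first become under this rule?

gnstu

The shift depends on letter class: consonant p→q is +1, but vowel i→n is +5. Vowels shift forward by 5 and consonants shift forward by 1.
Applying it to first: f(cons)+1=g, i(vowel)+5=n, r(cons)+1=s, s(cons)+1=t, t(cons)+1=u.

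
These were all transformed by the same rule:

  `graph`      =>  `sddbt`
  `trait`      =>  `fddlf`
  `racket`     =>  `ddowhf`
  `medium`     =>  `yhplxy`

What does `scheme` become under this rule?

eothyh

Vowels shift forward by 3 and consonants shift forward by 12.
Applying it to scheme: s(cons)+12=e, c(cons)+12=o, h(cons)+12=t, e(vowel)+3=h, m(cons)+12=y, e(vowel)+3=h.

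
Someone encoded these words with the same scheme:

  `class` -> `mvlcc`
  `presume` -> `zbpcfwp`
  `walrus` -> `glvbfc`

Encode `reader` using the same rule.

bplnpb

The rule splits by letter class: vowels +11, consonants +10.
For reader: r(cons)+10=b, e(vowel)+11=p, a(vowel)+11=l, d(cons)+10=n, e(vowel)+11=p, r(cons)+10=b.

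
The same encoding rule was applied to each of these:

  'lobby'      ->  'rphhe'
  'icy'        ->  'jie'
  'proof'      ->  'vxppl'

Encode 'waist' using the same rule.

The shift depends on letter class: consonant l→r is +6, but vowel o→p is +1. Vowels shift forward by 1 and consonants shift forward by 6.
Applying it to waist: w(cons)+6=c, a(vowel)+1=b, i(vowel)+1=j, s(cons)+6=y, t(cons)+6=z.

cbjyz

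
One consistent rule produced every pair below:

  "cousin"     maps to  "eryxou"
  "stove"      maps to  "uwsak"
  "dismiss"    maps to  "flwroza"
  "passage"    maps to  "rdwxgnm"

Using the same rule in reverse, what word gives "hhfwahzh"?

Letter i (0-indexed) is shifted by i+2, so successive shifts are 2, 3, 4, ….
Reversing it on hhfwahzh: h−2=f, h−3=e, f−4=b, w−5=r, a−6=u, h−7=a, z−8=r, h−9=y.

february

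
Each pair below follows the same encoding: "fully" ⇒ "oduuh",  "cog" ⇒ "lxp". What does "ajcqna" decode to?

Compare letters: f→o is +9, u→d is +9, l→u is +9 — a constant shift. It's a constant shift of +9 (ROT9).
Decoding ajcqna: a−9=r, j−9=a, c−9=t, q−9=h, n−9=e, a−9=r.

rather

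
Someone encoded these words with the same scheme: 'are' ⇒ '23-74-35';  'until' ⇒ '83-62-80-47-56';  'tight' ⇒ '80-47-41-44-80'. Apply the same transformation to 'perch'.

a(#1)→23 and r(#18)→74: differences scale by 3, so n = 3·pos + 20. With a=1..z=26, the number is 3·pos + 20.
Applying it to perch: p=16→68, e=5→35, r=18→74, c=3→29, h=8→44.

68-35-74-29-44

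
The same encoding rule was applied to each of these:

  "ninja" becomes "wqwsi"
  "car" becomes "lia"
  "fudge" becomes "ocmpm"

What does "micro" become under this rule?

vqlaw

Vowels shift forward by 8 and consonants shift forward by 9.
On micro: m(cons)+9=v, i(vowel)+8=q, c(cons)+9=l, r(cons)+9=a, o(vowel)+8=w.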